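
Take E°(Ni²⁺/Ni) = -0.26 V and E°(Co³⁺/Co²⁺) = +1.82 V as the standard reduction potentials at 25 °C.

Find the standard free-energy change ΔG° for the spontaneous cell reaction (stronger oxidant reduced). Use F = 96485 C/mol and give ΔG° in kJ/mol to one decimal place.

-401.4 kJ/mol

Co³⁺/Co²⁺ (E° = +1.82 V) is the cathode; Ni²⁺/Ni (E° = -0.26 V) is the anode, so E°cell = +2.08 V.
Balancing electrons gives n = 2 (lcm of 1 and 2).
ΔG° = −nFE° = −(2)(96485)(+2.08) = -401,378 J = -401.4 kJ/mol.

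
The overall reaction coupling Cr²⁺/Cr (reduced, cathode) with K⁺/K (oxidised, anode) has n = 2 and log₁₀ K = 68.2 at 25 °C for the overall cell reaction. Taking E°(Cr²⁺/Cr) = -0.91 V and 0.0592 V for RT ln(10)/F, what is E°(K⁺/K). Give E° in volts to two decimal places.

-2.93 V

E°cell = (0.0592/n)·log K = (0.0592/2)(68.2) = +2.019 V.
Since Cr²⁺/Cr is the cathode and K⁺/K the anode, E°cell = E°(Cr²⁺/Cr) − E°(K⁺/K).
So E°(K⁺/K) = E°(Cr²⁺/Cr) − E°cell = (-0.91) − (+2.019) = -2.93 V.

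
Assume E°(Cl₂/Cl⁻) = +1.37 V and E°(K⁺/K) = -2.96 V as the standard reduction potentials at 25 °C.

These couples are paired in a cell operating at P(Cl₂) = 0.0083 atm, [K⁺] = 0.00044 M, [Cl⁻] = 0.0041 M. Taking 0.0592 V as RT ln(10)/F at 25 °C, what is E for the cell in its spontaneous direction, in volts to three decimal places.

Cl₂/Cl⁻ is the cathode (higher E°), K⁺/K the anode: E°cell = +1.37 − (-2.96) = +4.33 V, n = 2.
Overall: Cl₂(g) + 2 K(s) → 2 Cl⁻(aq) + 2 K⁺(aq)
Q = [Cl⁻]^2·[K⁺]^2 / (P(Cl₂)); log Q = -9.407.
E = E° − (0.0592/n) log Q = +4.33 − (0.0592/2)(-9.407) = +4.608 V.

+4.608 V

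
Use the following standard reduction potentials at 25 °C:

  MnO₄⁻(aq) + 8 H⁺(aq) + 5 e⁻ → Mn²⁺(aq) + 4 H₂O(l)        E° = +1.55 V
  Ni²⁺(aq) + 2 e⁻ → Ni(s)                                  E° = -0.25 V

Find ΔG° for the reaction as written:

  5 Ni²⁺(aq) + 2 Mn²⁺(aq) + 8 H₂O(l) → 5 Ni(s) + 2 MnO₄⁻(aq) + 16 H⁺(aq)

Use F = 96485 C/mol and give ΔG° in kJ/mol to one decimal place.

+1736.7 kJ/mol

As written, Ni²⁺/Ni is reduced (cathode) and MnO₄⁻/Mn²⁺ is oxidised (anode), so E°cell = (-0.25) − (+1.55) = -1.80 V.
Balancing electrons gives n = 10.
ΔG° = −nFE° = −(10)(96485)(-1.80) = 1,736,730 J = +1736.7 kJ/mol.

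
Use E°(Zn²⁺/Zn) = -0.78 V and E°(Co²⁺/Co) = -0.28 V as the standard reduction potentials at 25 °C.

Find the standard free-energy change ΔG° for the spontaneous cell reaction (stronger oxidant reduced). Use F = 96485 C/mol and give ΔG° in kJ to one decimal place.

Co²⁺/Co (E° = -0.28 V) is the cathode; Zn²⁺/Zn (E° = -0.78 V) is the anode, so E°cell = +0.50 V.
Balancing electrons gives n = 2 (lcm of 2 and 2).
ΔG° = −nFE° = −(2)(96485)(+0.50) = -96,485 J = -96.5 kJ.

-96.5 kJ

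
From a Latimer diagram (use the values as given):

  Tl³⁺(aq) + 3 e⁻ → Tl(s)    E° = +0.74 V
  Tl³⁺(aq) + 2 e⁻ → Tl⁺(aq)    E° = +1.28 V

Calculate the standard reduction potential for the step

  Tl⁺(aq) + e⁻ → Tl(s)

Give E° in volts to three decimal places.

-0.340 V

Sequential free energies add, so n₃E°₃ = n₁E°₁ + n₂E°₂.
With n₃ = 3, and the known step contributing 2×(+1.28) V, the unknown satisfies 1·E° = 3×(+0.74) − 2×(+1.28) = -0.340.
E° = -0.340 / 1 = -0.340 V.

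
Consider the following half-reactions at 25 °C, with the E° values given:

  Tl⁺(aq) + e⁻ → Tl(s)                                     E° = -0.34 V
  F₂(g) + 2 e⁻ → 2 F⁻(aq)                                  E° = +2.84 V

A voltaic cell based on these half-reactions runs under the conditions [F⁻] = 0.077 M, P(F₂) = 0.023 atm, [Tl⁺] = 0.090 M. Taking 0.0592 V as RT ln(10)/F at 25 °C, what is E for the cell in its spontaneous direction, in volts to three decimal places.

+3.259 V

F₂/F⁻ is the cathode (higher E°), Tl⁺/Tl the anode: E°cell = +2.84 − (-0.34) = +3.18 V, n = 2.
Overall: F₂(g) + 2 Tl(s) → 2 F⁻(aq) + 2 Tl⁺(aq)
Q = [F⁻]^2·[Tl⁺]^2 / (P(F₂)); log Q = -2.680.
E = E° − (0.0592/n) log Q = +3.18 − (0.0592/2)(-2.680) = +3.259 V.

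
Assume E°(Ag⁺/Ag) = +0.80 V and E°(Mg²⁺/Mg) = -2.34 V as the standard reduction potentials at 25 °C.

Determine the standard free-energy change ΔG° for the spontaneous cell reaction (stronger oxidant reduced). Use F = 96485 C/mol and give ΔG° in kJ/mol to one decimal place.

-605.9 kJ/mol

Ag⁺/Ag (E° = +0.80 V) is the cathode; Mg²⁺/Mg (E° = -2.34 V) is the anode, so E°cell = +3.14 V.
Balancing electrons gives n = 2 (lcm of 1 and 2).
ΔG° = −nFE° = −(2)(96485)(+3.14) = -605,926 J = -605.9 kJ/mol.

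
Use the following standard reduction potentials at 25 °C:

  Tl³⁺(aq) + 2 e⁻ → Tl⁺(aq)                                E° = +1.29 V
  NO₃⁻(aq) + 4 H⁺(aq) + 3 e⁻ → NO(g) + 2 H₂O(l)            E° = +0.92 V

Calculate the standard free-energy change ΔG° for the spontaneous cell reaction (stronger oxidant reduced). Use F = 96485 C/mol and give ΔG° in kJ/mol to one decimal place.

Tl³⁺/Tl⁺ (E° = +1.29 V) is the cathode; NO₃⁻/NO (E° = +0.92 V) is the anode, so E°cell = +0.37 V.
Balancing electrons gives n = 6 (lcm of 2 and 3).
ΔG° = −nFE° = −(6)(96485)(+0.37) = -214,197 J = -214.2 kJ/mol.

-214.2 kJ/mol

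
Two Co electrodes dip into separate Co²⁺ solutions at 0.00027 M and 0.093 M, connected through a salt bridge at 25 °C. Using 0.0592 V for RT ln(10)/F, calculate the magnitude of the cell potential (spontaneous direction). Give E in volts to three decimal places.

+0.075 V

For a concentration cell E°cell = 0. The 0.093 M side is the cathode (reduction is favoured where [Co²⁺] is higher).
With n = 2, E = −(0.0592/2) log([Co²⁺]ₐₙ/[Co²⁺]꜀ₐₜ) = −(0.0592/2) log(0.00027/0.093) = −(0.0592/2)(-2.537) = +0.075 V.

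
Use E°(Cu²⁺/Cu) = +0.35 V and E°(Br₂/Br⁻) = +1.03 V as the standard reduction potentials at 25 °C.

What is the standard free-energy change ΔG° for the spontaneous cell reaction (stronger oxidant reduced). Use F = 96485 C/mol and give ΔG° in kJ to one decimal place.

Br₂/Br⁻ (E° = +1.03 V) is the cathode; Cu²⁺/Cu (E° = +0.35 V) is the anode, so E°cell = +0.68 V.
Balancing electrons gives n = 2 (lcm of 2 and 2).
ΔG° = −nFE° = −(2)(96485)(+0.68) = -131,220 J = -131.2 kJ.

-131.2 kJ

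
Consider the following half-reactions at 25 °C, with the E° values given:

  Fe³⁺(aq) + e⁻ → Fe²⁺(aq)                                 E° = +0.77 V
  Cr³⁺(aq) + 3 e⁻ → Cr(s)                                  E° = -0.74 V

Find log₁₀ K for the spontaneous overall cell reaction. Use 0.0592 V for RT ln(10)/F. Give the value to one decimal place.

Cathode: Fe³⁺/Fe²⁺; anode: Cr³⁺/Cr. E°cell = +1.51 V, n = 3.
log K = nE°cell / 0.0592 = (3)(+1.51) / 0.0592 = 76.5.

76.5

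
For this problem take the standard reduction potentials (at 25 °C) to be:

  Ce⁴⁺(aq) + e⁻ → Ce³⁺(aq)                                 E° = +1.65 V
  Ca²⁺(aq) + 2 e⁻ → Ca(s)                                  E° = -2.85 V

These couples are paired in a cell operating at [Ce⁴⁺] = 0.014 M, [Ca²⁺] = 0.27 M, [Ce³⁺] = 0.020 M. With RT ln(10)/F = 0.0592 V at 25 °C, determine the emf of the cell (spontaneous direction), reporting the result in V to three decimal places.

+4.508 V

Ce⁴⁺/Ce³⁺ is the cathode (higher E°), Ca²⁺/Ca the anode: E°cell = +1.65 − (-2.85) = +4.50 V, n = 2.
Overall: 2 Ce⁴⁺(aq) + Ca(s) → 2 Ce³⁺(aq) + Ca²⁺(aq)
Q = [Ce³⁺]^2·[Ca²⁺] / ([Ce⁴⁺]^2); log Q = -0.259.
E = E° − (0.0592/n) log Q = +4.50 − (0.0592/2)(-0.259) = +4.508 V.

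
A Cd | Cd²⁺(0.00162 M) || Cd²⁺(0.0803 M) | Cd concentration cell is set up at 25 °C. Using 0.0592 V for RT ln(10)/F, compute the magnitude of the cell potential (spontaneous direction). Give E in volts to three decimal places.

+0.050 V

For a concentration cell E°cell = 0. The 0.0803 M side is the cathode (reduction is favoured where [Cd²⁺] is higher).
With n = 2, E = −(0.0592/2) log([Cd²⁺]ₐₙ/[Cd²⁺]꜀ₐₜ) = −(0.0592/2) log(0.00162/0.0803) = −(0.0592/2)(-1.695) = +0.050 V.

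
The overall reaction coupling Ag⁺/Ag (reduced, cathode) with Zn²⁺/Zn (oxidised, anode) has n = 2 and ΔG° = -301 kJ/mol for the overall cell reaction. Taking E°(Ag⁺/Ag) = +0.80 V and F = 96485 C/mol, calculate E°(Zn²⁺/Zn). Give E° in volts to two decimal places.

E°cell = −ΔG°/(nF) = −(-301×10³)/((2)(96485)) = +1.560 V.
Since Ag⁺/Ag is the cathode and Zn²⁺/Zn the anode, E°cell = E°(Ag⁺/Ag) − E°(Zn²⁺/Zn).
So E°(Zn²⁺/Zn) = E°(Ag⁺/Ag) − E°cell = (+0.80) − (+1.560) = -0.76 V.

-0.76 V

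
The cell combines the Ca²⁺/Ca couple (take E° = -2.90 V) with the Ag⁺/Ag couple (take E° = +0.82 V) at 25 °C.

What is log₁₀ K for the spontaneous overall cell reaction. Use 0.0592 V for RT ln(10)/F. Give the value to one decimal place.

Cathode: Ag⁺/Ag; anode: Ca²⁺/Ca. E°cell = +3.72 V, n = 2.
log K = nE°cell / 0.0592 = (2)(+3.72) / 0.0592 = 125.7.

125.7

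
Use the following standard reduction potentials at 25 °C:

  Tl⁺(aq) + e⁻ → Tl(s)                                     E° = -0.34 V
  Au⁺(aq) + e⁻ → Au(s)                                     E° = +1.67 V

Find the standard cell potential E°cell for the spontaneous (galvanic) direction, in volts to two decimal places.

+2.01 V

The Au⁺/Au couple has the higher reduction potential, so it is the cathode; Tl⁺/Tl is oxidised at the anode.
E°cell = E°(cathode) − E°(anode) = (+1.67) − (-0.34) = +2.01 V.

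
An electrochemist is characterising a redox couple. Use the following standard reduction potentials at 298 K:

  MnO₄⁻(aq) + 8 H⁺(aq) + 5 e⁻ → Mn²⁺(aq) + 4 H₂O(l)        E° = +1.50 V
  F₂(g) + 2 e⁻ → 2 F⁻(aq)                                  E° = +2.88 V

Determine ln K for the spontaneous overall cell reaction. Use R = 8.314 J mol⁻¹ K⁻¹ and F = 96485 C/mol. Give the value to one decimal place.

537.4

Cathode: F₂/F⁻; anode: MnO₄⁻/Mn²⁺. E°cell = (+2.88) − (+1.50) = +1.38 V, with n = 10.
ΔG° = −nFE° = −RT ln K, so ln K = nFE°/(RT) = (10)(96485)(+1.38) / ((8.314)(298)) = 537.418.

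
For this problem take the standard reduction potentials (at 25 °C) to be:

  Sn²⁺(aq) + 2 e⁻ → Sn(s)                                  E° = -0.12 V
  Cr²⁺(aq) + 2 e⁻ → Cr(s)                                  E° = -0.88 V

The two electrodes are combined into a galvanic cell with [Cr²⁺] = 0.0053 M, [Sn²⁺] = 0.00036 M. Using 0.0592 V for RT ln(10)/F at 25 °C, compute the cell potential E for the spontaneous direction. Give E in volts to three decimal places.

+0.725 V

Sn²⁺/Sn is the cathode (higher E°), Cr²⁺/Cr the anode: E°cell = -0.12 − (-0.88) = +0.76 V, n = 2.
Overall: Sn²⁺(aq) + Cr(s) → Sn(s) + Cr²⁺(aq)
Q = [Cr²⁺] / ([Sn²⁺]); log Q = 1.168.
E = E° − (0.0592/n) log Q = +0.76 − (0.0592/2)(1.168) = +0.725 V.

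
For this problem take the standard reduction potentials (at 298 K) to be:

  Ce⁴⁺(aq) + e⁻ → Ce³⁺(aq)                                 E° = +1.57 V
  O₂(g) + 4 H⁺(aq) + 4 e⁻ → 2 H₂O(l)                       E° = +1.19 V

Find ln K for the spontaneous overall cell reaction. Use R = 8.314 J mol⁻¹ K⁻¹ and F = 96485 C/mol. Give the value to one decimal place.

59.2

Cathode: Ce⁴⁺/Ce³⁺; anode: O₂/H₂O. E°cell = (+1.57) − (+1.19) = +0.38 V, with n = 4.
ΔG° = −nFE° = −RT ln K, so ln K = nFE°/(RT) = (4)(96485)(+0.38) / ((8.314)(298)) = 59.194.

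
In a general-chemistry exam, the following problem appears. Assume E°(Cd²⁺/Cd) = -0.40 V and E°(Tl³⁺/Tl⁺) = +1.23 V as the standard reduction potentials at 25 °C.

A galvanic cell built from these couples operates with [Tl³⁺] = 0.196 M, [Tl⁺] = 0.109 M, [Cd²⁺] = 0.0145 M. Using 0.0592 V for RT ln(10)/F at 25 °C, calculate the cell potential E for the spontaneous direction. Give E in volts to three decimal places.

+1.692 V

Tl³⁺/Tl⁺ is the cathode (higher E°), Cd²⁺/Cd the anode: E°cell = +1.23 − (-0.40) = +1.63 V, n = 2.
Overall: Tl³⁺(aq) + Cd(s) → Tl⁺(aq) + Cd²⁺(aq)
Q = [Tl⁺]·[Cd²⁺] / ([Tl³⁺]); log Q = -2.093.
E = E° − (0.0592/n) log Q = +1.63 − (0.0592/2)(-2.093) = +1.692 V.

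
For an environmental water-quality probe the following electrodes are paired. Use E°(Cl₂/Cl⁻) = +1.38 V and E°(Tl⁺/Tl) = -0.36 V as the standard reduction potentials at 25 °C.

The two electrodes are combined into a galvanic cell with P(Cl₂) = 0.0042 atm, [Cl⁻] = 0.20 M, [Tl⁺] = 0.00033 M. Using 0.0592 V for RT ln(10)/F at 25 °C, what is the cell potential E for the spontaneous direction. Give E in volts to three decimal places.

+1.917 V

Cl₂/Cl⁻ is the cathode (higher E°), Tl⁺/Tl the anode: E°cell = +1.38 − (-0.36) = +1.74 V, n = 2.
Overall: Cl₂(g) + 2 Tl(s) → 2 Cl⁻(aq) + 2 Tl⁺(aq)
Q = [Cl⁻]^2·[Tl⁺]^2 / (P(Cl₂)); log Q = -5.984.
E = E° − (0.0592/n) log Q = +1.74 − (0.0592/2)(-5.984) = +1.917 V.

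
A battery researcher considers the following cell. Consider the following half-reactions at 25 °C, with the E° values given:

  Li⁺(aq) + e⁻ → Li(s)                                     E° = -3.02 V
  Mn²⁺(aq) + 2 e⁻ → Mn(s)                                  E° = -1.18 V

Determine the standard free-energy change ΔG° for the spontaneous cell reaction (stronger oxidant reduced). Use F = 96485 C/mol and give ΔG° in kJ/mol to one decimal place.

Mn²⁺/Mn (E° = -1.18 V) is the cathode; Li⁺/Li (E° = -3.02 V) is the anode, so E°cell = +1.84 V.
Balancing electrons gives n = 2 (lcm of 2 and 1).
ΔG° = −nFE° = −(2)(96485)(+1.84) = -355,065 J = -355.1 kJ/mol.

-355.1 kJ/mol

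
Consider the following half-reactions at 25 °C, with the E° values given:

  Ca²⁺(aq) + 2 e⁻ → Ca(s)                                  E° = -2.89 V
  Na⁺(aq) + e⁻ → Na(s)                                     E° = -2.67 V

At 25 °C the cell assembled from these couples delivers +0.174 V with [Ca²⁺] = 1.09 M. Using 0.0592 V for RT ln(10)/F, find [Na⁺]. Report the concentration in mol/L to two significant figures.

Na⁺/Na is the cathode, Ca²⁺/Ca the anode: E°cell = +0.22 V, n = 2.
Overall reaction: 2 Na⁺(aq) + Ca(s) → 2 Na(s) + Ca²⁺(aq); Q = [Ca²⁺]^1/[Na⁺]^2.
From E = E° − (0.0592/n) log Q: log Q = (E° − E)·n/0.0592 = (+0.22 − (+0.174))·2/0.0592 = 1.5541.
So 2·log[Na⁺] = 1·log(1.09) − log Q = 0.0374 − (1.5541) = -1.5167; log[Na⁺] = -1.5167 / 2 = -0.7583; [Na⁺] = 10^(-0.7583) ≈ 0.17 M.

0.17 M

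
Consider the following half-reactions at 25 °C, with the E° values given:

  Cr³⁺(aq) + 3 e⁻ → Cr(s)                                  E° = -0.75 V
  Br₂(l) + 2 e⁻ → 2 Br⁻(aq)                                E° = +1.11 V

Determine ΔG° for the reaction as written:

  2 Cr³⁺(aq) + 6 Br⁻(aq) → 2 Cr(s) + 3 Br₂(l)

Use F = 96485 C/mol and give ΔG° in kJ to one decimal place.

As written, Cr³⁺/Cr is reduced (cathode) and Br₂/Br⁻ is oxidised (anode), so E°cell = (-0.75) − (+1.11) = -1.86 V.
Balancing electrons gives n = 6.
ΔG° = −nFE° = −(6)(96485)(-1.86) = 1,076,773 J = +1076.8 kJ.

+1076.8 kJ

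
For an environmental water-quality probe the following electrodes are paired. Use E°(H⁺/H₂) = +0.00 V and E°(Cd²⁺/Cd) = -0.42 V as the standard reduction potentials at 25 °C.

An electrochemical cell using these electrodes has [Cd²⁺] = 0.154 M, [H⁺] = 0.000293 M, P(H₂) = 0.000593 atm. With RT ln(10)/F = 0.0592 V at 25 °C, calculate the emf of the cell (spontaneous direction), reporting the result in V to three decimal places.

+0.330 V

H⁺/H₂ is the cathode (higher E°), Cd²⁺/Cd the anode: E°cell = +0.00 − (-0.42) = +0.42 V, n = 2.
Overall: 2 H⁺(aq) + Cd(s) → H₂(g) + Cd²⁺(aq)
Q = P(H₂)·[Cd²⁺] / ([H⁺]^2); log Q = 3.027.
E = E° − (0.0592/n) log Q = +0.42 − (0.0592/2)(3.027) = +0.330 V.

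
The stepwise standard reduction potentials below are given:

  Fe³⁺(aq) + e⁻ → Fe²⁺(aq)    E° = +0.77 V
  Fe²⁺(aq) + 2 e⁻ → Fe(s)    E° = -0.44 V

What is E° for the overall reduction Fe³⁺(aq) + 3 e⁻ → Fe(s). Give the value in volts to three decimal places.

Adding the free-energy changes (−nFE°) of the two steps gives −n₃FE°₃ = −n₁FE°₁ − n₂FE°₂.
E°₃ = (1×+0.77 + 2×-0.44) / 3 = (-0.110) / 3 = -0.037 V.
Simply averaging or adding the two E° values would be wrong; the electron-weighted sum is required.

-0.037 V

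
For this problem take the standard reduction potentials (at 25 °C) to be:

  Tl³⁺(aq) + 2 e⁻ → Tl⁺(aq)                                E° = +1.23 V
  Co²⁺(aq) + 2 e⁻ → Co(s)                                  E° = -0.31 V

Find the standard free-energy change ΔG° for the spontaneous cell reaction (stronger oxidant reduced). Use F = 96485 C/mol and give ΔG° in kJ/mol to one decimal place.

Tl³⁺/Tl⁺ (E° = +1.23 V) is the cathode; Co²⁺/Co (E° = -0.31 V) is the anode, so E°cell = +1.54 V.
Balancing electrons gives n = 2 (lcm of 2 and 2).
ΔG° = −nFE° = −(2)(96485)(+1.54) = -297,174 J = -297.2 kJ/mol.

-297.2 kJ/mol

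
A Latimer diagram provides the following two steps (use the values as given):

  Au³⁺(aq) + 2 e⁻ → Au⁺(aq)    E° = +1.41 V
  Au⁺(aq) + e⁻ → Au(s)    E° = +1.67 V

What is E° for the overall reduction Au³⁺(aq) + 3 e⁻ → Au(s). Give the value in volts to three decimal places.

Adding the free-energy changes (−nFE°) of the two steps gives −n₃FE°₃ = −n₁FE°₁ − n₂FE°₂.
E°₃ = (2×+1.41 + 1×+1.67) / 3 = (+4.490) / 3 = +1.497 V.
E° values themselves are not directly additive — weighting by electron count is essential.

+1.497 V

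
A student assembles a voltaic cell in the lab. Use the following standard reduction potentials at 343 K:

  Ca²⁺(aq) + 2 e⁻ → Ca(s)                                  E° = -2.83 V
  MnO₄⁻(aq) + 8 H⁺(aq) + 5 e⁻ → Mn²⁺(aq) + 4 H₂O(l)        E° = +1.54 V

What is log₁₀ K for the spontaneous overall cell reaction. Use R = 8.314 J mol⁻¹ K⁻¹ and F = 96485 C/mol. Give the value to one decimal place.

642.1

Cathode: MnO₄⁻/Mn²⁺; anode: Ca²⁺/Ca. E°cell = (+1.54) − (-2.83) = +4.37 V, with n = 10.
ΔG° = −nFE° = −RT ln K, so ln K = nFE°/(RT) = (10)(96485)(+4.37) / ((8.314)(343)) = 1478.554.
log₁₀ K = 1478.554 / ln 10 = 642.1.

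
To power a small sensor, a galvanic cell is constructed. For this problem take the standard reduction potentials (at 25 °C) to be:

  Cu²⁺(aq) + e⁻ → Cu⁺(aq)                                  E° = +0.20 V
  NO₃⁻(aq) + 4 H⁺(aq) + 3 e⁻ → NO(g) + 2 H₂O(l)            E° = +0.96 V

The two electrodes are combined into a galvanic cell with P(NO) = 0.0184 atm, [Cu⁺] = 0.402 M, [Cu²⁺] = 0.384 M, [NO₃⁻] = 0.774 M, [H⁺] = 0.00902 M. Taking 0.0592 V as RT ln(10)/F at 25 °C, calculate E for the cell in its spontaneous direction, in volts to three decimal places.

NO₃⁻/NO is the cathode (higher E°), Cu²⁺/Cu⁺ the anode: E°cell = +0.96 − (+0.20) = +0.76 V, n = 3.
Overall: NO₃⁻(aq) + 4 H⁺(aq) + 3 Cu⁺(aq) → NO(g) + 2 H₂O(l) + 3 Cu²⁺(aq)
Q = P(NO)·[Cu²⁺]^3 / ([NO₃⁻]·[H⁺]^4·[Cu⁺]^3); log Q = 6.496.
E = E° − (0.0592/n) log Q = +0.76 − (0.0592/3)(6.496) = +0.632 V.

+0.632 V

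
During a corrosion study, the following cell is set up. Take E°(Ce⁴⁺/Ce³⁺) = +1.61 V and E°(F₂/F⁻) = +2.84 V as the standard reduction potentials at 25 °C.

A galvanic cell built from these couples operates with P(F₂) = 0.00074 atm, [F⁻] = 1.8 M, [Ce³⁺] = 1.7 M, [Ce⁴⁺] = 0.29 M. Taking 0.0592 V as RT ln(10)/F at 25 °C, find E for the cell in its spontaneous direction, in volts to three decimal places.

+1.168 V

F₂/F⁻ is the cathode (higher E°), Ce⁴⁺/Ce³⁺ the anode: E°cell = +2.84 − (+1.61) = +1.23 V, n = 2.
Overall: F₂(g) + 2 Ce³⁺(aq) → 2 F⁻(aq) + 2 Ce⁴⁺(aq)
Q = [F⁻]^2·[Ce⁴⁺]^2 / (P(F₂)·[Ce³⁺]^2); log Q = 2.105.
E = E° − (0.0592/n) log Q = +1.23 − (0.0592/2)(2.105) = +1.168 V.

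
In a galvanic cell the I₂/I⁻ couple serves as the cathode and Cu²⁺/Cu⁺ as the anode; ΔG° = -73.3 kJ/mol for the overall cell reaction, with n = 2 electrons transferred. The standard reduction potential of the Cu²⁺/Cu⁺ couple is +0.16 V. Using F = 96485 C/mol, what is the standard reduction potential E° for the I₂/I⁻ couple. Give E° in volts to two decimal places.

E°cell = −ΔG°/(nF) = −(-73.3×10³)/((2)(96485)) = +0.380 V.
Since I₂/I⁻ is the cathode and Cu²⁺/Cu⁺ the anode, E°cell = E°(I₂/I⁻) − E°(Cu²⁺/Cu⁺).
So E°(I₂/I⁻) = E°cell + E°(Cu²⁺/Cu⁺) = +0.380 + (+0.16) = +0.54 V.

+0.54 V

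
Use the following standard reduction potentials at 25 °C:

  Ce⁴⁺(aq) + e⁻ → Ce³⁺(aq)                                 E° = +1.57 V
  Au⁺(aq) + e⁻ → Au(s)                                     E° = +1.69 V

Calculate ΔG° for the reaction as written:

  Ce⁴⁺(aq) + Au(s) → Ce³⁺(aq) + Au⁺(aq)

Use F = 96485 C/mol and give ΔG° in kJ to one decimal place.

+11.6 kJ

As written, Ce⁴⁺/Ce³⁺ is reduced (cathode) and Au⁺/Au is oxidised (anode), so E°cell = (+1.57) − (+1.69) = -0.12 V.
Balancing electrons gives n = 1.
ΔG° = −nFE° = −(1)(96485)(-0.12) = 11,578 J = +11.6 kJ.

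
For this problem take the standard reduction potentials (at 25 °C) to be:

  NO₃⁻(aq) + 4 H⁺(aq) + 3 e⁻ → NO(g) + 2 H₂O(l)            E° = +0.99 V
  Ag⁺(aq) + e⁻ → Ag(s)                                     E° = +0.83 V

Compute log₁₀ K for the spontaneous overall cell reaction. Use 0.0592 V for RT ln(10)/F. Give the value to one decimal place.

Cathode: NO₃⁻/NO; anode: Ag⁺/Ag. E°cell = +0.16 V, n = 3.
log K = nE°cell / 0.0592 = (3)(+0.16) / 0.0592 = 8.1.

8.1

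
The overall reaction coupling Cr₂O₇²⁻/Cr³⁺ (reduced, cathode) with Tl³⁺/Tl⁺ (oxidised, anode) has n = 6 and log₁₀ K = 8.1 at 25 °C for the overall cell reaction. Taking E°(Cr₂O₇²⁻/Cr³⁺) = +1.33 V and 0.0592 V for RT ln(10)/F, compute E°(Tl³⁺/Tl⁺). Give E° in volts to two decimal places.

E°cell = (0.0592/n)·log K = (0.0592/6)(8.1) = +0.080 V.
Since Cr₂O₇²⁻/Cr³⁺ is the cathode and Tl³⁺/Tl⁺ the anode, E°cell = E°(Cr₂O₇²⁻/Cr³⁺) − E°(Tl³⁺/Tl⁺).
So E°(Tl³⁺/Tl⁺) = E°(Cr₂O₇²⁻/Cr³⁺) − E°cell = (+1.33) − (+0.080) = +1.25 V.

+1.25 V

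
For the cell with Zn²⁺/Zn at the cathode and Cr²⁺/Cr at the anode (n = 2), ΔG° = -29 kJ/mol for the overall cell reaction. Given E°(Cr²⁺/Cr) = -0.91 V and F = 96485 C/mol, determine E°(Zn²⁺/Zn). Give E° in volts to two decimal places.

-0.76 V

E°cell = −ΔG°/(nF) = −(-29×10³)/((2)(96485)) = +0.150 V.
Since Zn²⁺/Zn is the cathode and Cr²⁺/Cr the anode, E°cell = E°(Zn²⁺/Zn) − E°(Cr²⁺/Cr).
So E°(Zn²⁺/Zn) = E°cell + E°(Cr²⁺/Cr) = +0.150 + (-0.91) = -0.76 V.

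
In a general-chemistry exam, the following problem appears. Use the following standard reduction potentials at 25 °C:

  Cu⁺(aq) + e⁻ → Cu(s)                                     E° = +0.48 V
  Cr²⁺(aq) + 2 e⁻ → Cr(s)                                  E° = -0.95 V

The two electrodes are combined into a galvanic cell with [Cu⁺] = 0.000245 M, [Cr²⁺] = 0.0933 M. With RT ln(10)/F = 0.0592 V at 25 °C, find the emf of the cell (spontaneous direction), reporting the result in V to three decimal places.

Cu⁺/Cu is the cathode (higher E°), Cr²⁺/Cr the anode: E°cell = +0.48 − (-0.95) = +1.43 V, n = 2.
Overall: 2 Cu⁺(aq) + Cr(s) → 2 Cu(s) + Cr²⁺(aq)
Q = [Cr²⁺] / ([Cu⁺]^2); log Q = 6.192.
E = E° − (0.0592/n) log Q = +1.43 − (0.0592/2)(6.192) = +1.247 V.

+1.247 V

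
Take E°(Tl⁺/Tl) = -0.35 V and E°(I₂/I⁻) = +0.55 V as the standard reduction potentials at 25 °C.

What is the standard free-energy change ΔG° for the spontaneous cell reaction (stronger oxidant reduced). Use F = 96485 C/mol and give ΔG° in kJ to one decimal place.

-173.7 kJ

I₂/I⁻ (E° = +0.55 V) is the cathode; Tl⁺/Tl (E° = -0.35 V) is the anode, so E°cell = +0.90 V.
Balancing electrons gives n = 2 (lcm of 2 and 1).
ΔG° = −nFE° = −(2)(96485)(+0.90) = -173,673 J = -173.7 kJ.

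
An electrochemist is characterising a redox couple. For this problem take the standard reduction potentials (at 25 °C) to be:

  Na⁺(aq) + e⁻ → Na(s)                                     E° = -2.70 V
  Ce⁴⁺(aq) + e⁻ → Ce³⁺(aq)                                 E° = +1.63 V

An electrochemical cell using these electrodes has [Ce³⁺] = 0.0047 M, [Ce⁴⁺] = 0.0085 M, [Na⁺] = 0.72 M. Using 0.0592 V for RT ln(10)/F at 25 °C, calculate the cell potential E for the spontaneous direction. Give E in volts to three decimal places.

Ce⁴⁺/Ce³⁺ is the cathode (higher E°), Na⁺/Na the anode: E°cell = +1.63 − (-2.70) = +4.33 V, n = 1.
Overall: Ce⁴⁺(aq) + Na(s) → Ce³⁺(aq) + Na⁺(aq)
Q = [Ce³⁺]·[Na⁺] / ([Ce⁴⁺]); log Q = -0.400.
E = E° − (0.0592/n) log Q = +4.33 − (0.0592/1)(-0.400) = +4.354 V.

+4.354 V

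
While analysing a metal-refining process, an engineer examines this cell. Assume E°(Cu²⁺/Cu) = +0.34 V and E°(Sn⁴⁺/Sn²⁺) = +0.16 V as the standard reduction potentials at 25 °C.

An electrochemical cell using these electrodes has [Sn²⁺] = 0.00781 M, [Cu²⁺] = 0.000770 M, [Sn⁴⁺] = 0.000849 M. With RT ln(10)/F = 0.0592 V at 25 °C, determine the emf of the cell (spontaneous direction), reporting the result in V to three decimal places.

+0.116 V

Cu²⁺/Cu is the cathode (higher E°), Sn⁴⁺/Sn²⁺ the anode: E°cell = +0.34 − (+0.16) = +0.18 V, n = 2.
Overall: Cu²⁺(aq) + Sn²⁺(aq) → Cu(s) + Sn⁴⁺(aq)
Q = [Sn⁴⁺] / ([Cu²⁺]·[Sn²⁺]); log Q = 2.150.
E = E° − (0.0592/n) log Q = +0.18 − (0.0592/2)(2.150) = +0.116 V.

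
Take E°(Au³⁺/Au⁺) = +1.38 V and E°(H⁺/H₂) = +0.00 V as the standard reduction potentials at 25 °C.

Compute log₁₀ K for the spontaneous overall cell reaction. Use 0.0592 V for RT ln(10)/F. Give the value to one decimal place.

Cathode: Au³⁺/Au⁺; anode: H⁺/H₂. E°cell = +1.38 V, n = 2.
log K = nE°cell / 0.0592 = (2)(+1.38) / 0.0592 = 46.6.

46.6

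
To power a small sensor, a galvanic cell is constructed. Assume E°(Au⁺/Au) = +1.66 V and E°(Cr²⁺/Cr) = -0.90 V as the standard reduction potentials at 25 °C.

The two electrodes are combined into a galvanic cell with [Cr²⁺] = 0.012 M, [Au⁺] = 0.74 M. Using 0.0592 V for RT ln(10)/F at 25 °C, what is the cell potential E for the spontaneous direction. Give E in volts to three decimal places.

Au⁺/Au is the cathode (higher E°), Cr²⁺/Cr the anode: E°cell = +1.66 − (-0.90) = +2.56 V, n = 2.
Overall: 2 Au⁺(aq) + Cr(s) → 2 Au(s) + Cr²⁺(aq)
Q = [Cr²⁺] / ([Au⁺]^2); log Q = -1.659.
E = E° − (0.0592/n) log Q = +2.56 − (0.0592/2)(-1.659) = +2.609 V.

+2.609 V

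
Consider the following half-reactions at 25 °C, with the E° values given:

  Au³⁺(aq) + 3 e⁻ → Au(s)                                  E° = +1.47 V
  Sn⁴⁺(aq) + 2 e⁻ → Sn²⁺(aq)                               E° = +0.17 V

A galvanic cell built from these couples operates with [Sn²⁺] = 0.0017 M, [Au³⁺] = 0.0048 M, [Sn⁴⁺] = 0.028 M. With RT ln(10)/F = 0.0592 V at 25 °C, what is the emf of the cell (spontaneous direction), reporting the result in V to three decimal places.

Au³⁺/Au is the cathode (higher E°), Sn⁴⁺/Sn²⁺ the anode: E°cell = +1.47 − (+0.17) = +1.30 V, n = 6.
Overall: 2 Au³⁺(aq) + 3 Sn²⁺(aq) → 2 Au(s) + 3 Sn⁴⁺(aq)
Q = [Sn⁴⁺]^3 / ([Au³⁺]^2·[Sn²⁺]^3); log Q = 8.288.
E = E° − (0.0592/n) log Q = +1.30 − (0.0592/6)(8.288) = +1.218 V.

+1.218 V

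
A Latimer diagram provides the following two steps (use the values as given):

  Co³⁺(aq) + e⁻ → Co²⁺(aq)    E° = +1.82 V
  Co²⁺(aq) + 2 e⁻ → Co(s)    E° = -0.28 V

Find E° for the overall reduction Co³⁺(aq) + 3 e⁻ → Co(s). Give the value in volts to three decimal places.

Since ΔG° = −nFE° is additive over sequential reductions, n₃E°₃ = n₁E°₁ + n₂E°₂.
E°₃ = (1×+1.82 + 2×-0.28) / 3 = (+1.260) / 3 = +0.420 V.

+0.420 V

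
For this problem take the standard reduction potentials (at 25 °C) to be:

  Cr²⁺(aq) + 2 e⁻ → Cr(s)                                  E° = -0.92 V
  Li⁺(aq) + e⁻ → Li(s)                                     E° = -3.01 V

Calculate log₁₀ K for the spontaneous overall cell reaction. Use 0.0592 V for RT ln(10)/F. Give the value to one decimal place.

Cathode: Cr²⁺/Cr; anode: Li⁺/Li. E°cell = +2.09 V, n = 2.
log K = nE°cell / 0.0592 = (2)(+2.09) / 0.0592 = 70.6.

70.6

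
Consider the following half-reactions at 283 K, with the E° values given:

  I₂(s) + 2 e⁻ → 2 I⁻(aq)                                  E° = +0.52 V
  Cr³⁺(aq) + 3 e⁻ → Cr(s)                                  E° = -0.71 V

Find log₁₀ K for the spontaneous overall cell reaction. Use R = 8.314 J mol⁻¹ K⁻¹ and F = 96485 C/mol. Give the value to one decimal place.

Cathode: I₂/I⁻; anode: Cr³⁺/Cr. E°cell = (+0.52) − (-0.71) = +1.23 V, with n = 6.
ΔG° = −nFE° = −RT ln K, so ln K = nFE°/(RT) = (6)(96485)(+1.23) / ((8.314)(283)) = 302.635.
log₁₀ K = 302.635 / ln 10 = 131.4.

131.4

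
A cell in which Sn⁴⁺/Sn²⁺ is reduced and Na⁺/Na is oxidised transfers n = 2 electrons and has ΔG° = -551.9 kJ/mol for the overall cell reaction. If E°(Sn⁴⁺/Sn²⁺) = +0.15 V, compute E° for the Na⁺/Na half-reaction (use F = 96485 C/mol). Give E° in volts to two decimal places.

-2.71 V

E°cell = −ΔG°/(nF) = −(-551.9×10³)/((2)(96485)) = +2.860 V.
Since Sn⁴⁺/Sn²⁺ is the cathode and Na⁺/Na the anode, E°cell = E°(Sn⁴⁺/Sn²⁺) − E°(Na⁺/Na).
So E°(Na⁺/Na) = E°(Sn⁴⁺/Sn²⁺) − E°cell = (+0.15) − (+2.860) = -2.71 V.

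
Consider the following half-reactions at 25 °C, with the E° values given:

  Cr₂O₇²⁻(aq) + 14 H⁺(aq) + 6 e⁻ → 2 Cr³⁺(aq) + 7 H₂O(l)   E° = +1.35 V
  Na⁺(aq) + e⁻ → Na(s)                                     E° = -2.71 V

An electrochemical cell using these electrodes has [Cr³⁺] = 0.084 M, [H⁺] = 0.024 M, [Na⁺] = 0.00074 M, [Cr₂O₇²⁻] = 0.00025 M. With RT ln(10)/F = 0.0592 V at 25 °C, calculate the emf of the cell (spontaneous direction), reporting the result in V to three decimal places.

+4.007 V

Cr₂O₇²⁻/Cr³⁺ is the cathode (higher E°), Na⁺/Na the anode: E°cell = +1.35 − (-2.71) = +4.06 V, n = 6.
Overall: Cr₂O₇²⁻(aq) + 14 H⁺(aq) + 6 Na(s) → 2 Cr³⁺(aq) + 7 H₂O(l) + 6 Na⁺(aq)
Q = [Cr³⁺]^2·[Na⁺]^6 / ([Cr₂O₇²⁻]·[H⁺]^14); log Q = 5.343.
E = E° − (0.0592/n) log Q = +4.06 − (0.0592/6)(5.343) = +4.007 V.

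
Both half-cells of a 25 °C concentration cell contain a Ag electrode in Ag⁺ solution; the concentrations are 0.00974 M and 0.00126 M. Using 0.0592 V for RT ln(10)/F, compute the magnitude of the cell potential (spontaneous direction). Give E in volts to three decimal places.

+0.053 V

For a concentration cell E°cell = 0. The 0.00974 M side is the cathode (reduction is favoured where [Ag⁺] is higher).
With n = 1, E = −(0.0592/1) log([Ag⁺]ₐₙ/[Ag⁺]꜀ₐₜ) = −(0.0592/1) log(0.00126/0.00974) = −(0.0592/1)(-0.888) = +0.053 V.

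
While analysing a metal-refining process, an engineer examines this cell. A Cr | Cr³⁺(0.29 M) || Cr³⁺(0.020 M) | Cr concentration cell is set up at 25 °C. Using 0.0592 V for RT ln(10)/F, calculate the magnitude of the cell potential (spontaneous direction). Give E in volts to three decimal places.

For a concentration cell E°cell = 0. The 0.29 M side is the cathode (reduction is favoured where [Cr³⁺] is higher).
With n = 3, E = −(0.0592/3) log([Cr³⁺]ₐₙ/[Cr³⁺]꜀ₐₜ) = −(0.0592/3) log(0.02/0.29) = −(0.0592/3)(-1.161) = +0.023 V.

+0.023 V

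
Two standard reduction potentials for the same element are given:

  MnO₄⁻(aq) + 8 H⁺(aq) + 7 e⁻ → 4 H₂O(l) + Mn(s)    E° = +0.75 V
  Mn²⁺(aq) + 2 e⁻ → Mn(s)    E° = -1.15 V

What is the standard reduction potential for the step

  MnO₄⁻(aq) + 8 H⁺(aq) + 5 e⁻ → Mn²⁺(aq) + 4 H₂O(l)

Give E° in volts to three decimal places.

+1.510 V

Sequential free energies add, so n₃E°₃ = n₁E°₁ + n₂E°₂.
With n₃ = 7, and the known step contributing 2×(-1.15) V, the unknown satisfies 5·E° = 7×(+0.75) − 2×(-1.15) = +7.550.
E° = +7.550 / 5 = +1.510 V.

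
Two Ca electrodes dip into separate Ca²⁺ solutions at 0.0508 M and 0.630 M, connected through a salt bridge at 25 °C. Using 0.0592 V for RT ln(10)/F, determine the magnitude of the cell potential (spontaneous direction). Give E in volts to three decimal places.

For a concentration cell E°cell = 0. The 0.630 M side is the cathode (reduction is favoured where [Ca²⁺] is higher).
With n = 2, E = −(0.0592/2) log([Ca²⁺]ₐₙ/[Ca²⁺]꜀ₐₜ) = −(0.0592/2) log(0.0508/0.63) = −(0.0592/2)(-1.093) = +0.032 V.

+0.032 V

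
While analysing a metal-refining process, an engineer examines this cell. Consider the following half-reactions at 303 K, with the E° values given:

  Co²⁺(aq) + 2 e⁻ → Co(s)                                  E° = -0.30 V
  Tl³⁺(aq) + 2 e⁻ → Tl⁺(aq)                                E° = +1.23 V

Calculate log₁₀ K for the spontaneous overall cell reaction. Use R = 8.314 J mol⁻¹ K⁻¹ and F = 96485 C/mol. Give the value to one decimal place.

Cathode: Tl³⁺/Tl⁺; anode: Co²⁺/Co. E°cell = (+1.23) − (-0.30) = +1.53 V, with n = 2.
ΔG° = −nFE° = −RT ln K, so ln K = nFE°/(RT) = (2)(96485)(+1.53) / ((8.314)(303)) = 117.200.
log₁₀ K = 117.200 / ln 10 = 50.9.

50.9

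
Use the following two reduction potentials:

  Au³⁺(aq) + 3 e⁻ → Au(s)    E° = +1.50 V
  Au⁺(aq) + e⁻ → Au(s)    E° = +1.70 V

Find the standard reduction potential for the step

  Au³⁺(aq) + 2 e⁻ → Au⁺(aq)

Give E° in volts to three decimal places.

+1.400 V

Sequential free energies add, so n₃E°₃ = n₁E°₁ + n₂E°₂.
With n₃ = 3, and the known step contributing 1×(+1.70) V, the unknown satisfies 2·E° = 3×(+1.50) − 1×(+1.70) = +2.800.
E° = +2.800 / 2 = +1.400 V.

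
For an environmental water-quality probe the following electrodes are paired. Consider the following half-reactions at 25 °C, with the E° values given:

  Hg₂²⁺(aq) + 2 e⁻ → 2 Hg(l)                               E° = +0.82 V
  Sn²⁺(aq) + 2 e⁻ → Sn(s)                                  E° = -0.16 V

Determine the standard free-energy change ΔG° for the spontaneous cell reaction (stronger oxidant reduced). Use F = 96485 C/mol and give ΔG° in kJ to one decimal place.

Hg₂²⁺/Hg (E° = +0.82 V) is the cathode; Sn²⁺/Sn (E° = -0.16 V) is the anode, so E°cell = +0.98 V.
Balancing electrons gives n = 2 (lcm of 2 and 2).
ΔG° = −nFE° = −(2)(96485)(+0.98) = -189,111 J = -189.1 kJ.

-189.1 kJ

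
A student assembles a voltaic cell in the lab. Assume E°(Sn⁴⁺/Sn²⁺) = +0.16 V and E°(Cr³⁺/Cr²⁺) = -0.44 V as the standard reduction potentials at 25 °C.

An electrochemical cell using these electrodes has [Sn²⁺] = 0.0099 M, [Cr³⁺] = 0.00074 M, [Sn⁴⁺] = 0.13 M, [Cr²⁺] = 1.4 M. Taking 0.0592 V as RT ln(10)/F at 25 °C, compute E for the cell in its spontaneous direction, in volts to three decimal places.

Sn⁴⁺/Sn²⁺ is the cathode (higher E°), Cr³⁺/Cr²⁺ the anode: E°cell = +0.16 − (-0.44) = +0.60 V, n = 2.
Overall: Sn⁴⁺(aq) + 2 Cr²⁺(aq) → Sn²⁺(aq) + 2 Cr³⁺(aq)
Q = [Sn²⁺]·[Cr³⁺]^2 / ([Sn⁴⁺]·[Cr²⁺]^2); log Q = -7.672.
E = E° − (0.0592/n) log Q = +0.60 − (0.0592/2)(-7.672) = +0.827 V.

+0.827 V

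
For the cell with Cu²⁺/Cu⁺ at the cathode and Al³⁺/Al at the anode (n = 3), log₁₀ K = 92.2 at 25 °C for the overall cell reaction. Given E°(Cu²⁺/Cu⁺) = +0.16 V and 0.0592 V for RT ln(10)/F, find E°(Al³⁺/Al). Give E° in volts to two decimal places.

-1.66 V

E°cell = (0.0592/n)·log K = (0.0592/3)(92.2) = +1.819 V.
Since Cu²⁺/Cu⁺ is the cathode and Al³⁺/Al the anode, E°cell = E°(Cu²⁺/Cu⁺) − E°(Al³⁺/Al).
So E°(Al³⁺/Al) = E°(Cu²⁺/Cu⁺) − E°cell = (+0.16) − (+1.819) = -1.66 V.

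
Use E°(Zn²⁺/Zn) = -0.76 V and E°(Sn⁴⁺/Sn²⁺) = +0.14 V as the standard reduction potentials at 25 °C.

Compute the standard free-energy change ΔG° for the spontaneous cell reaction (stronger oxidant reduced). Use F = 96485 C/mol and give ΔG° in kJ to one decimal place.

Sn⁴⁺/Sn²⁺ (E° = +0.14 V) is the cathode; Zn²⁺/Zn (E° = -0.76 V) is the anode, so E°cell = +0.90 V.
Balancing electrons gives n = 2 (lcm of 2 and 2).
ΔG° = −nFE° = −(2)(96485)(+0.90) = -173,673 J = -173.7 kJ.

-173.7 kJ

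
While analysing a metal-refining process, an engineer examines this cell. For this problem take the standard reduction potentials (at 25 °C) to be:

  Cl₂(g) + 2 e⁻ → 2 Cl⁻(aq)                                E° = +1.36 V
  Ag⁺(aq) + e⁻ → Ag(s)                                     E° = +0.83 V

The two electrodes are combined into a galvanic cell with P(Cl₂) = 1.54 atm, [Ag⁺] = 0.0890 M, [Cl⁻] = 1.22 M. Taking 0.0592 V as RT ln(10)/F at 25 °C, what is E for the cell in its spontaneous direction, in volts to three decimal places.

Cl₂/Cl⁻ is the cathode (higher E°), Ag⁺/Ag the anode: E°cell = +1.36 − (+0.83) = +0.53 V, n = 2.
Overall: Cl₂(g) + 2 Ag(s) → 2 Cl⁻(aq) + 2 Ag⁺(aq)
Q = [Cl⁻]^2·[Ag⁺]^2 / (P(Cl₂)); log Q = -2.116.
E = E° − (0.0592/n) log Q = +0.53 − (0.0592/2)(-2.116) = +0.593 V.

+0.593 V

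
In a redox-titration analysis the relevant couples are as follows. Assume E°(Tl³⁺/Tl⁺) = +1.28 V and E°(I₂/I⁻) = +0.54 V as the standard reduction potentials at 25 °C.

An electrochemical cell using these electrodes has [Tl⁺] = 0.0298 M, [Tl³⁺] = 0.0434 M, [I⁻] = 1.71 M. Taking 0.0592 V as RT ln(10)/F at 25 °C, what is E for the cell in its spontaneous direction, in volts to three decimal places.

+0.759 V

Tl³⁺/Tl⁺ is the cathode (higher E°), I₂/I⁻ the anode: E°cell = +1.28 − (+0.54) = +0.74 V, n = 2.
Overall: Tl³⁺(aq) + 2 I⁻(aq) → Tl⁺(aq) + I₂(s)
Q = [Tl⁺] / ([Tl³⁺]·[I⁻]^2); log Q = -0.629.
E = E° − (0.0592/n) log Q = +0.74 − (0.0592/2)(-0.629) = +0.759 V.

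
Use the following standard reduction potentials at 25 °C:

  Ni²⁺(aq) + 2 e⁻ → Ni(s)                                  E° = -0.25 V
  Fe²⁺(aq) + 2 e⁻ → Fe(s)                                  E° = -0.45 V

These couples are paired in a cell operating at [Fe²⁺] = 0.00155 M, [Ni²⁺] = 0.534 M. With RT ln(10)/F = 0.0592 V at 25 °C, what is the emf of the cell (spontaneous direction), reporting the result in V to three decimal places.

Ni²⁺/Ni is the cathode (higher E°), Fe²⁺/Fe the anode: E°cell = -0.25 − (-0.45) = +0.20 V, n = 2.
Overall: Ni²⁺(aq) + Fe(s) → Ni(s) + Fe²⁺(aq)
Q = [Fe²⁺] / ([Ni²⁺]); log Q = -2.537.
E = E° − (0.0592/n) log Q = +0.20 − (0.0592/2)(-2.537) = +0.275 V.

+0.275 V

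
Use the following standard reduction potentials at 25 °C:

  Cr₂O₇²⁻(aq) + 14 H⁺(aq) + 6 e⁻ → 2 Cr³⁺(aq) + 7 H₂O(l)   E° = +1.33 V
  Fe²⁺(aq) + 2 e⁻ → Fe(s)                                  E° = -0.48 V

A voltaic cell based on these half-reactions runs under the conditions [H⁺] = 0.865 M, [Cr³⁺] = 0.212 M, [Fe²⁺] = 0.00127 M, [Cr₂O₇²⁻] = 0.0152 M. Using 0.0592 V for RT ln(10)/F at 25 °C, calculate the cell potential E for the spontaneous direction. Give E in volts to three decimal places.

+1.882 V

Cr₂O₇²⁻/Cr³⁺ is the cathode (higher E°), Fe²⁺/Fe the anode: E°cell = +1.33 − (-0.48) = +1.81 V, n = 6.
Overall: Cr₂O₇²⁻(aq) + 14 H⁺(aq) + 3 Fe(s) → 2 Cr³⁺(aq) + 7 H₂O(l) + 3 Fe²⁺(aq)
Q = [Cr³⁺]^2·[Fe²⁺]^3 / ([Cr₂O₇²⁻]·[H⁺]^14); log Q = -7.336.
E = E° − (0.0592/n) log Q = +1.81 − (0.0592/6)(-7.336) = +1.882 V.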